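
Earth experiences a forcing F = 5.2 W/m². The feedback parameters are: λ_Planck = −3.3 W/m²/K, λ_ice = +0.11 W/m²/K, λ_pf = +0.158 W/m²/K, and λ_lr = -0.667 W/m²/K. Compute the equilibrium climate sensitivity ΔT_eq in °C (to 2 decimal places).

Net feedback parameter λ = (−3.3) + (+0.11) + (+0.158) + (-0.667) = -3.699 W/m²/K.
ΔT = −F/λ = −5.2/(-3.699) = 1.41 °C.

1.41 °C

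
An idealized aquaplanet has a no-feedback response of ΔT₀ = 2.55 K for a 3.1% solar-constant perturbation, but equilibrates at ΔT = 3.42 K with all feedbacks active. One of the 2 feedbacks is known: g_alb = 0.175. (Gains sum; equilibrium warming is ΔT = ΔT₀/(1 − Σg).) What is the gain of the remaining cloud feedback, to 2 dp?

Amplification A = ΔT/ΔT₀ = 3.42/2.55 = 1.341.
Total gain g = 1 − 1/A = 1 − 1/1.341 = 0.2543.
The known gain is 0.175.
g_cld = 0.2543 − 0.175 = 0.08.

0.08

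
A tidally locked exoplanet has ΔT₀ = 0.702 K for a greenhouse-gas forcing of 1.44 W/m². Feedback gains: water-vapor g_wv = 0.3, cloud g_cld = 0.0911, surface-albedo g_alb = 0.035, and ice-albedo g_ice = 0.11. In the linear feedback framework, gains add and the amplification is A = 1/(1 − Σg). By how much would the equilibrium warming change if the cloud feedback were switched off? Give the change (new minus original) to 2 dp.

-0.25 K

Original: g = 0.5361, ΔT = 0.702/(1−0.5361) = 1.5133 K.
Without cloud: g' = 0.445, ΔT' = 0.702/(1−0.445) = 1.2649 K.
Change = 1.2649 − 1.5133 = -0.25 K.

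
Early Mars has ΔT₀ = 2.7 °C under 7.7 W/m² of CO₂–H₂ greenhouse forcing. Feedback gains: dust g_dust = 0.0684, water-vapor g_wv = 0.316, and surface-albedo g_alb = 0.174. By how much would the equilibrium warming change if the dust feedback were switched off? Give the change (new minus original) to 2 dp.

Original: g = 0.5584, ΔT = 2.7/(1−0.5584) = 6.1141 °C.
Without dust: g' = 0.49, ΔT' = 2.7/(1−0.49) = 5.2941 °C.
Change = 5.2941 − 6.1141 = -0.82 °C.

-0.82 °C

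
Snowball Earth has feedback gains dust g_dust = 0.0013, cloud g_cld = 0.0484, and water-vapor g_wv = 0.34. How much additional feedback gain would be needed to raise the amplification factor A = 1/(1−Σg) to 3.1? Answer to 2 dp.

Current total gain = 0.3897.
Target gain for A = 3.1: g* = 1 − 1/3.1 = 0.6774.
Additional gain needed = 0.6774 − 0.3897 = 0.29.

0.29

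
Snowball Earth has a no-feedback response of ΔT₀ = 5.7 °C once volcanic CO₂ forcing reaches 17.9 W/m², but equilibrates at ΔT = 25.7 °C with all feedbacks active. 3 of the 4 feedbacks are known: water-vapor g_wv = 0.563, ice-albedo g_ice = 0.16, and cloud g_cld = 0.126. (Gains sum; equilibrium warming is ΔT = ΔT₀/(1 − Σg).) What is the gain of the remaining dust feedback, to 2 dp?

-0.07

Amplification A = ΔT/ΔT₀ = 25.7/5.7 = 4.509.
Total gain g = 1 − 1/A = 1 − 1/4.509 = 0.7782.
Known gains sum to 0.563 + 0.16 + 0.126 = 0.849.
g_dust = 0.7782 − 0.849 = -0.07.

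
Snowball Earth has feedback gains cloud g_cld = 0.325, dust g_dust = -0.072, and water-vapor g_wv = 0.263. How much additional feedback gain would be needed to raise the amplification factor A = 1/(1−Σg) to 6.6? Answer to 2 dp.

Current total gain = 0.516.
Target gain for A = 6.6: g* = 1 − 1/6.6 = 0.8485.
Additional gain needed = 0.8485 − 0.516 = 0.33.

0.33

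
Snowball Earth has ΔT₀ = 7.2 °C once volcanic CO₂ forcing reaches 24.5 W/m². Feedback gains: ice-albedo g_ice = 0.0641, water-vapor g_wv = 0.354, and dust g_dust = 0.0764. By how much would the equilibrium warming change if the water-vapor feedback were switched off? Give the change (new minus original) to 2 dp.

-5.87 °C

Original: g = 0.4945, ΔT = 7.2/(1−0.4945) = 14.2433 °C.
Without water-vapor: g' = 0.1405, ΔT' = 7.2/(1−0.1405) = 8.3770 °C.
Change = 8.3770 − 14.2433 = -5.87 °C.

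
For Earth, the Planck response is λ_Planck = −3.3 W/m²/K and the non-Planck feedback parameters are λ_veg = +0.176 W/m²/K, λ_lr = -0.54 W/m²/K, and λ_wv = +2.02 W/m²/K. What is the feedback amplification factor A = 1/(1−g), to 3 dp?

Convert to gains: g_veg = 0.176/3.3 = 0.05333; g_lr = -0.54/3.3 = -0.1636; g_wv = 2.02/3.3 = 0.6121.
Total gain g = 0.50183.
A = 1/(1 − 0.50183) = 2.007.

2.007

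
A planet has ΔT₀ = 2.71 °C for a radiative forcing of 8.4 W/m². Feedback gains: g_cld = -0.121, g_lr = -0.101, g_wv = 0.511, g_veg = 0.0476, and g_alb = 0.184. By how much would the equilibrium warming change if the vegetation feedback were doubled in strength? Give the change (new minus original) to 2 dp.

Original: g = 0.5206, ΔT = 2.71/(1−0.5206) = 5.6529 °C.
With doubled vegetation: g' = 0.5682, ΔT' = 2.71/(1−0.5682) = 6.2761 °C.
Change = 6.2761 − 5.6529 = 0.62 °C.

0.62 °C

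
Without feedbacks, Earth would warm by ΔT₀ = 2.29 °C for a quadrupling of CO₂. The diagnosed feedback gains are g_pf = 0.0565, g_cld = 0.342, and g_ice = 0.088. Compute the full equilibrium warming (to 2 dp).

4.46 °C

Total gain g = 0.0565 + 0.342 + 0.088 = 0.4865.
Amplification A = 1/(1 − 0.4865) = 1.947.
ΔT = 2.29 × 1.947 = 4.46 °C.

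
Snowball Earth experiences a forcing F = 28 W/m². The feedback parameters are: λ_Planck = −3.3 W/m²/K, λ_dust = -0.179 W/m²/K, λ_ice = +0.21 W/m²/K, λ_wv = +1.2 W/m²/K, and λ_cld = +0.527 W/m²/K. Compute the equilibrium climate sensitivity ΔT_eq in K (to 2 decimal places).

Net feedback parameter λ = (−3.3) + (-0.179) + (+0.21) + (+1.2) + (+0.527) = -1.542 W/m²/K.
ΔT = −F/λ = −28/(-1.542) = 18.16 K.

18.16 K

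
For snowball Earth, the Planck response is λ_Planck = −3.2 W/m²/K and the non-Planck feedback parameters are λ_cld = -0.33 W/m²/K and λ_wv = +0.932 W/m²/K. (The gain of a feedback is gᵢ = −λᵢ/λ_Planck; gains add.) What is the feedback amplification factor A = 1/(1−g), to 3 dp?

Convert to gains: g_cld = -0.33/3.2 = -0.1031; g_wv = 0.932/3.2 = 0.2913.
Total gain g = 0.1882.
A = 1/(1 − 0.1882) = 1.232.

1.232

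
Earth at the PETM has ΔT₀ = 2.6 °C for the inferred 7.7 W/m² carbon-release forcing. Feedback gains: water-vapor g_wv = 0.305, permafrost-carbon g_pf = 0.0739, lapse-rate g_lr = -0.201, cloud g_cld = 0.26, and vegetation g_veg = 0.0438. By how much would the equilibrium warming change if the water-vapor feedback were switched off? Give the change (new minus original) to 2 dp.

-1.86 °C

Original: g = 0.4817, ΔT = 2.6/(1−0.4817) = 5.0164 °C.
Without water-vapor: g' = 0.1767, ΔT' = 2.6/(1−0.1767) = 3.1580 °C.
Change = 3.1580 − 5.0164 = -1.86 °C.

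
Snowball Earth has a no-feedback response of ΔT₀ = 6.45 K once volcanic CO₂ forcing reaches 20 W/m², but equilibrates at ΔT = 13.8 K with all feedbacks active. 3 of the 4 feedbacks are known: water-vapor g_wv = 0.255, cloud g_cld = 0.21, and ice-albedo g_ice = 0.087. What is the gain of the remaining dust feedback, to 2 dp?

Amplification A = ΔT/ΔT₀ = 13.8/6.45 = 2.14.
Total gain g = 1 − 1/A = 1 − 1/2.14 = 0.5327.
Known gains sum to 0.255 + 0.21 + 0.087 = 0.552.
g_dust = 0.5327 − 0.552 = -0.02.

-0.02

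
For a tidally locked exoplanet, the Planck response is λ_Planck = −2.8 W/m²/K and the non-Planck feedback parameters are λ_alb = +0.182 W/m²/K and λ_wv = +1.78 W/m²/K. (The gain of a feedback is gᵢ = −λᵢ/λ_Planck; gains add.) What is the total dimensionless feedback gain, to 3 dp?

0.701

Convert to gains: g_alb = 0.182/2.8 = 0.065; g_wv = 1.78/2.8 = 0.6357.
Total gain g = 0.7007.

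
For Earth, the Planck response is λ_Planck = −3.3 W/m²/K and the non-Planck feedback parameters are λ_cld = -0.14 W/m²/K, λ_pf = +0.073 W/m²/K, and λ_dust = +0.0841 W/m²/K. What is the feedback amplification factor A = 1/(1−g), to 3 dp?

1.005

Convert to gains: g_cld = -0.14/3.3 = -0.04242; g_pf = 0.073/3.3 = 0.02212; g_dust = 0.0841/3.3 = 0.02548.
Total gain g = 0.00518.
A = 1/(1 − 0.00518) = 1.005.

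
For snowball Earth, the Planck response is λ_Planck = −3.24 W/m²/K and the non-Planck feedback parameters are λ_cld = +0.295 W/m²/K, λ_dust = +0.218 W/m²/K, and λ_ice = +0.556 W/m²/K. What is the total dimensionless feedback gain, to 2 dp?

Convert to gains: g_cld = 0.295/3.24 = 0.09105; g_dust = 0.218/3.24 = 0.06728; g_ice = 0.556/3.24 = 0.1716.
Total gain g = 0.32993.

0.33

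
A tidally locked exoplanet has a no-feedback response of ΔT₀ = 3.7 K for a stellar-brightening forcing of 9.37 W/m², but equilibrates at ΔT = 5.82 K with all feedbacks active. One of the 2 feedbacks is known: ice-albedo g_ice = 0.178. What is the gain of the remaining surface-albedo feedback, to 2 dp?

Amplification A = ΔT/ΔT₀ = 5.82/3.7 = 1.573.
Total gain g = 1 − 1/A = 1 − 1/1.573 = 0.3643.
The known gain is 0.178.
g_alb = 0.3643 − 0.178 = 0.19.

0.19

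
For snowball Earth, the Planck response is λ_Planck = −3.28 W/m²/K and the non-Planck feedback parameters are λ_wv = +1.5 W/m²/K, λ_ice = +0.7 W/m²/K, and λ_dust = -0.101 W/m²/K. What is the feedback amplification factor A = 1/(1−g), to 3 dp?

2.777

Convert to gains: g_wv = 1.5/3.28 = 0.4573; g_ice = 0.7/3.28 = 0.2134; g_dust = -0.101/3.28 = -0.03079.
Total gain g = 0.63991.
A = 1/(1 − 0.63991) = 2.777.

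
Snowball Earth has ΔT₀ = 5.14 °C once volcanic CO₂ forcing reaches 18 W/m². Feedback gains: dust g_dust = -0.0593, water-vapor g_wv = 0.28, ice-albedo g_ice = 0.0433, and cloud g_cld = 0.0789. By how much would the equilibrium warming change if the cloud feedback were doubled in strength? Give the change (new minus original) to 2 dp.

Original: g = 0.3429, ΔT = 5.14/(1−0.3429) = 7.8222 °C.
With doubled cloud: g' = 0.4218, ΔT' = 5.14/(1−0.4218) = 8.8897 °C.
Change = 8.8897 − 7.8222 = 1.07 °C.

1.07 °C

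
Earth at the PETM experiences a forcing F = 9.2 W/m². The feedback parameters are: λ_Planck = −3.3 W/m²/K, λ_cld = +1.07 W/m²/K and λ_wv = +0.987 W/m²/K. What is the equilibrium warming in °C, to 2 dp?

7.40 °C

Net feedback parameter λ = (−3.3) + (+1.07) + (+0.987) = -1.243 W/m²/K.
ΔT = −F/λ = −9.2/(-1.243) = 7.40 °C.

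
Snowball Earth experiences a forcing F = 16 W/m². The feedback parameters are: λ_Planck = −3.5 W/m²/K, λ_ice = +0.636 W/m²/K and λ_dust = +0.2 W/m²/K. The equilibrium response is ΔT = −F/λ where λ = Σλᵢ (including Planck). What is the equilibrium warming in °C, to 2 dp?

Net feedback parameter λ = (−3.5) + (+0.636) + (+0.2) = -2.664 W/m²/K.
ΔT = −F/λ = −16/(-2.664) = 6.01 °C.

6.01 °C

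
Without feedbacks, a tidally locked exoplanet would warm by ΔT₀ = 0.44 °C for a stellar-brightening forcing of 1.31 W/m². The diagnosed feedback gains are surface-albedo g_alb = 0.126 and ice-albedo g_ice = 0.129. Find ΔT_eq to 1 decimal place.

0.6 °C

Total gain g = 0.126 + 0.129 = 0.255.
Amplification A = 1/(1 − 0.255) = 1.342.
ΔT = 0.44 × 1.342 = 0.6 °C.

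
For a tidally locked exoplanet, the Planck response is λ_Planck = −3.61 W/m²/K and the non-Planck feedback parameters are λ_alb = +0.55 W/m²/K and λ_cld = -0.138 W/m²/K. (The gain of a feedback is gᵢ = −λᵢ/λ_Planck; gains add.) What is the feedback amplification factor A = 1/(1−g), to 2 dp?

1.13

Convert to gains: g_alb = 0.55/3.61 = 0.1524; g_cld = -0.138/3.61 = -0.03823.
Total gain g = 0.11417.
A = 1/(1 − 0.11417) = 1.13.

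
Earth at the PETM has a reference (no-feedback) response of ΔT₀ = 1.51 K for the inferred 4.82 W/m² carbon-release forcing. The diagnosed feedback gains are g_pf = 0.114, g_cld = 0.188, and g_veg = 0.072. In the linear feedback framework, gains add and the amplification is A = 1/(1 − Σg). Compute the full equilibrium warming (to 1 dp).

2.4 K

Total gain g = 0.114 + 0.188 + 0.072 = 0.374.
Amplification A = 1/(1 − 0.374) = 1.597.
ΔT = 1.51 × 1.597 = 2.4 K.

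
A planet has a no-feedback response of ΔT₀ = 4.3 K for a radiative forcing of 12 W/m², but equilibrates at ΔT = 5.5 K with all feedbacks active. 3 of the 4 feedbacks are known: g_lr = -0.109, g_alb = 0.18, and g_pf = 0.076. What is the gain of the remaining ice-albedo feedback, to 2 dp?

0.07

Amplification A = ΔT/ΔT₀ = 5.5/4.3 = 1.279.
Total gain g = 1 − 1/A = 1 − 1/1.279 = 0.2181.
Known gains sum to -0.109 + 0.18 + 0.076 = 0.147.
g_ice = 0.2181 − 0.147 = 0.07.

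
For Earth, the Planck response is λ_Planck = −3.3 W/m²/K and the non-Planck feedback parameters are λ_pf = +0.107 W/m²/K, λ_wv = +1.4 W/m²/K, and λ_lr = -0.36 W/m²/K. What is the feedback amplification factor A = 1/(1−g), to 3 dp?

1.533

Convert to gains: g_pf = 0.107/3.3 = 0.03242; g_wv = 1.4/3.3 = 0.4242; g_lr = -0.36/3.3 = -0.1091.
Total gain g = 0.34752.
A = 1/(1 − 0.34752) = 1.533.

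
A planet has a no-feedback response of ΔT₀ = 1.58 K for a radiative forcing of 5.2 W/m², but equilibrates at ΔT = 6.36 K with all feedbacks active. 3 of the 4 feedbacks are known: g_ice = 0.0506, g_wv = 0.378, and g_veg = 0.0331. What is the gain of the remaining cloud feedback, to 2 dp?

Amplification A = ΔT/ΔT₀ = 6.36/1.58 = 4.025.
Total gain g = 1 − 1/A = 1 − 1/4.025 = 0.7516.
Known gains sum to 0.0506 + 0.378 + 0.0331 = 0.4617.
g_cld = 0.7516 − 0.4617 = 0.29.

0.29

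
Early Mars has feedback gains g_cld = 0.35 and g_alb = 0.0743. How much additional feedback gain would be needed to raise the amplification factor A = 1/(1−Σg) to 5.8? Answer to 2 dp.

Current total gain = 0.4243.
Target gain for A = 5.8: g* = 1 − 1/5.8 = 0.8276.
Additional gain needed = 0.8276 − 0.4243 = 0.40.

0.40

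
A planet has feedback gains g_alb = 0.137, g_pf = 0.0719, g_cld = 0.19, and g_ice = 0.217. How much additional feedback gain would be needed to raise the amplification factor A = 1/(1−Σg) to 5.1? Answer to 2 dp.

Current total gain = 0.6159.
Target gain for A = 5.1: g* = 1 − 1/5.1 = 0.8039.
Additional gain needed = 0.8039 − 0.6159 = 0.19.

0.19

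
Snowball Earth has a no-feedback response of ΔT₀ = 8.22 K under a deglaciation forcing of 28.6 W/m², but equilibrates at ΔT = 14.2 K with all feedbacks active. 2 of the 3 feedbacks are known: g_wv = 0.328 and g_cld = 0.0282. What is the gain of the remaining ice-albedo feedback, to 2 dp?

Amplification A = ΔT/ΔT₀ = 14.2/8.22 = 1.727.
Total gain g = 1 − 1/A = 1 − 1/1.727 = 0.421.
Known gains sum to 0.328 + 0.0282 = 0.3562.
g_ice = 0.421 − 0.3562 = 0.06.

0.06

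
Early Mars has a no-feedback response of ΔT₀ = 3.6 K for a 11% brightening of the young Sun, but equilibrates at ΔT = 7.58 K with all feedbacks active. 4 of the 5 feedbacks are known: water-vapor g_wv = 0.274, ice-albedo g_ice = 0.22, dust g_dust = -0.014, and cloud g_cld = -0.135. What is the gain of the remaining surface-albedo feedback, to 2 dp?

Amplification A = ΔT/ΔT₀ = 7.58/3.6 = 2.106.
Total gain g = 1 − 1/A = 1 − 1/2.106 = 0.5252.
Known gains sum to 0.274 + 0.22 − 0.014 − 0.135 = 0.345.
g_alb = 0.5252 − 0.345 = 0.18.

0.18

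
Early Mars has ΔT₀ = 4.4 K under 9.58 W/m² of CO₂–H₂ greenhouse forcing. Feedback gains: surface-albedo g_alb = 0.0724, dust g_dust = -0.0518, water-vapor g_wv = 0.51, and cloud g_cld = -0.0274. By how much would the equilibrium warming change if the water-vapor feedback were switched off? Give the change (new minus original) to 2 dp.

Original: g = 0.5032, ΔT = 4.4/(1−0.5032) = 8.8567 K.
Without water-vapor: g' = -0.0068, ΔT' = 4.4/(1+0.0068) = 4.3703 K.
Change = 4.3703 − 8.8567 = -4.49 K.

-4.49 K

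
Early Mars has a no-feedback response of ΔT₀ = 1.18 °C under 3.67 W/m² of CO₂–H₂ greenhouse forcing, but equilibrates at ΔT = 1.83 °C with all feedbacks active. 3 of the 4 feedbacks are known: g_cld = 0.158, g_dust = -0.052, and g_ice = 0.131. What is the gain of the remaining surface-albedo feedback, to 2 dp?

0.12

Amplification A = ΔT/ΔT₀ = 1.83/1.18 = 1.551.
Total gain g = 1 − 1/A = 1 − 1/1.551 = 0.3553.
Known gains sum to 0.158 − 0.052 + 0.131 = 0.237.
g_alb = 0.3553 − 0.237 = 0.12.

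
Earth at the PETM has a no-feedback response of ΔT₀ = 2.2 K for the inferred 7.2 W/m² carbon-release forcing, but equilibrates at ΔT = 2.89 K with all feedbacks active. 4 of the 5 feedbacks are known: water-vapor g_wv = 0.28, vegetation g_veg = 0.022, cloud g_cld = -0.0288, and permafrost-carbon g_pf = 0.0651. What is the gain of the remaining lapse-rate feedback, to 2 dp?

-0.10

Amplification A = ΔT/ΔT₀ = 2.89/2.2 = 1.314.
Total gain g = 1 − 1/A = 1 − 1/1.314 = 0.239.
Known gains sum to 0.28 + 0.022 − 0.0288 + 0.0651 = 0.3383.
g_lr = 0.239 − 0.3383 = -0.10.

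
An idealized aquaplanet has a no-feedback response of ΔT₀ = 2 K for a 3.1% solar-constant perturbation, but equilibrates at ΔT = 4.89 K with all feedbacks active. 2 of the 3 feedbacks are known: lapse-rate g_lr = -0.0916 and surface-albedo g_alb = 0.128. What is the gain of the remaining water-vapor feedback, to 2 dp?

0.55

Amplification A = ΔT/ΔT₀ = 4.89/2 = 2.445.
Total gain g = 1 − 1/A = 1 − 1/2.445 = 0.591.
Known gains sum to -0.0916 + 0.128 = 0.0364.
g_wv = 0.591 − 0.0364 = 0.55.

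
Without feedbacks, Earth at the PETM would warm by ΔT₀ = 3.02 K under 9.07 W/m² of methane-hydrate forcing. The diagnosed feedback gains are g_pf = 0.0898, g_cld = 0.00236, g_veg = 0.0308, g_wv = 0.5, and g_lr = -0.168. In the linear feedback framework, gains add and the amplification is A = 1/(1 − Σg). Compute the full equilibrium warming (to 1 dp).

Total gain g = 0.0898 + 0.00236 + 0.0308 + 0.5 − 0.168 = 0.45496.
Amplification A = 1/(1 − 0.45496) = 1.835.
ΔT = 3.02 × 1.835 = 5.5 K.

5.5 K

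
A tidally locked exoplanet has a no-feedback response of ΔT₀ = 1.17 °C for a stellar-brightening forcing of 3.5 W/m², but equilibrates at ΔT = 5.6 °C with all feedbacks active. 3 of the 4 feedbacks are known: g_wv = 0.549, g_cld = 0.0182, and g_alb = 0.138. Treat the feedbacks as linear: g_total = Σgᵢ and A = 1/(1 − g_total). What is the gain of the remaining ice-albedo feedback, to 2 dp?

Amplification A = ΔT/ΔT₀ = 5.6/1.17 = 4.786.
Total gain g = 1 − 1/A = 1 − 1/4.786 = 0.7911.
Known gains sum to 0.549 + 0.0182 + 0.138 = 0.7052.
g_ice = 0.7911 − 0.7052 = 0.09.

0.09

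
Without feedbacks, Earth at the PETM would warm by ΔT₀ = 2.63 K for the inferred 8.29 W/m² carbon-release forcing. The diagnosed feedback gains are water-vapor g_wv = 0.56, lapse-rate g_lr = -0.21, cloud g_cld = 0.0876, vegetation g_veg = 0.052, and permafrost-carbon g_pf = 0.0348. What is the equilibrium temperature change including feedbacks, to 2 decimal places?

5.53 K

Total gain g = 0.56 − 0.21 + 0.0876 + 0.052 + 0.0348 = 0.5244.
Amplification A = 1/(1 − 0.5244) = 2.103.
ΔT = 2.63 × 2.103 = 5.53 K.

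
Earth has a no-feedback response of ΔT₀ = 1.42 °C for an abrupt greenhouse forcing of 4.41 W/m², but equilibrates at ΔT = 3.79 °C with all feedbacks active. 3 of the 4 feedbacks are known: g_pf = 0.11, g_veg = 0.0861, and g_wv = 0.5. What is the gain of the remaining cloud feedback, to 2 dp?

-0.07

Amplification A = ΔT/ΔT₀ = 3.79/1.42 = 2.669.
Total gain g = 1 − 1/A = 1 − 1/2.669 = 0.6253.
Known gains sum to 0.11 + 0.0861 + 0.5 = 0.6961.
g_cld = 0.6253 − 0.6961 = -0.07.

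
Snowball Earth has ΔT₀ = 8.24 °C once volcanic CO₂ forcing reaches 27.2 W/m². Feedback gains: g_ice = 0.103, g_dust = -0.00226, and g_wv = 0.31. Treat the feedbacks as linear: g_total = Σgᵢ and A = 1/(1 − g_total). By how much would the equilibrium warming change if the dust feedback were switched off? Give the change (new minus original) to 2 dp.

0.05 °C

Original: g = 0.41074, ΔT = 8.24/(1−0.41074) = 13.9836 °C.
Without dust: g' = 0.413, ΔT' = 8.24/(1−0.413) = 14.0375 °C.
Change = 14.0375 − 13.9836 = 0.05 °C.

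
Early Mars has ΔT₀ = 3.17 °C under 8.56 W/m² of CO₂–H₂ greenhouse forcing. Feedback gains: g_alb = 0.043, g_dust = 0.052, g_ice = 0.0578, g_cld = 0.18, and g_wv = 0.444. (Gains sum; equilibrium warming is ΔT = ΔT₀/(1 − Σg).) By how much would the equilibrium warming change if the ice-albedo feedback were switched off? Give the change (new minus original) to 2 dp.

Original: g = 0.7768, ΔT = 3.17/(1−0.7768) = 14.2025 °C.
Without ice-albedo: g' = 0.719, ΔT' = 3.17/(1−0.719) = 11.2811 °C.
Change = 11.2811 − 14.2025 = -2.92 °C.

-2.92 °C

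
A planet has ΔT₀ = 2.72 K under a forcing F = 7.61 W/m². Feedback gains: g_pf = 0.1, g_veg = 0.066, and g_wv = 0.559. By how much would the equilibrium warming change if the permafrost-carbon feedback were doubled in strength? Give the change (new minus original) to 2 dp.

5.65 K

Original: g = 0.725, ΔT = 2.72/(1−0.725) = 9.8909 K.
With doubled permafrost-carbon: g' = 0.825, ΔT' = 2.72/(1−0.825) = 15.5429 K.
Change = 15.5429 − 9.8909 = 5.65 K.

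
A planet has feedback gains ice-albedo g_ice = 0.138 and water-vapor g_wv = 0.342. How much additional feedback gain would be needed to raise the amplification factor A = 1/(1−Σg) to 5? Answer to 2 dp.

Current total gain = 0.48.
Target gain for A = 5: g* = 1 − 1/5 = 0.8.
Additional gain needed = 0.8 − 0.48 = 0.32.

0.32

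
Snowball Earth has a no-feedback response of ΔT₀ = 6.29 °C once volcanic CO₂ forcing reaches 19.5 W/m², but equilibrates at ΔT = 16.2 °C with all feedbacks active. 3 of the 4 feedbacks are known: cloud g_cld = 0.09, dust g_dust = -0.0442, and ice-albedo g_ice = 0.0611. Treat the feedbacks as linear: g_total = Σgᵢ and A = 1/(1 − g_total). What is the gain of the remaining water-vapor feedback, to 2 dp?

0.50

Amplification A = ΔT/ΔT₀ = 16.2/6.29 = 2.576.
Total gain g = 1 − 1/A = 1 − 1/2.576 = 0.6118.
Known gains sum to 0.09 − 0.0442 + 0.0611 = 0.1069.
g_wv = 0.6118 − 0.1069 = 0.50.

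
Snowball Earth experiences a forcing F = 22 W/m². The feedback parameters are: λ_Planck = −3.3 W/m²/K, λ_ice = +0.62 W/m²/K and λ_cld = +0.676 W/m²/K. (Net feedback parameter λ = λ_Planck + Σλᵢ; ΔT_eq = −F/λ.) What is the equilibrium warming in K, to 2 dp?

Net feedback parameter λ = (−3.3) + (+0.62) + (+0.676) = -2.004 W/m²/K.
ΔT = −F/λ = −22/(-2.004) = 10.98 K.

10.98 K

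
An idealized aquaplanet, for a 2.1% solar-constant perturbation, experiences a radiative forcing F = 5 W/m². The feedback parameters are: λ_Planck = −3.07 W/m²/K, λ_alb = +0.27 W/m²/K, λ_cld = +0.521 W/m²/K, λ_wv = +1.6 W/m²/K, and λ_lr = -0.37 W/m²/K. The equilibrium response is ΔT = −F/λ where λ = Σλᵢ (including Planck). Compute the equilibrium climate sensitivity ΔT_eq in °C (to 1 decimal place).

Net feedback parameter λ = (−3.07) + (+0.27) + (+0.521) + (+1.6) + (-0.37) = -1.049 W/m²/K.
ΔT = −F/λ = −5/(-1.049) = 4.8 °C.

4.8 °C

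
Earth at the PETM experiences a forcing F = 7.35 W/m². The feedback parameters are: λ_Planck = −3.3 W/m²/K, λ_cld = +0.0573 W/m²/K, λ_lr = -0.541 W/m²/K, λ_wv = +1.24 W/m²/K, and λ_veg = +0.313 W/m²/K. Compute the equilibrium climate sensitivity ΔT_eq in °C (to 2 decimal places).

Net feedback parameter λ = (−3.3) + (+0.0573) + (-0.541) + (+1.24) + (+0.313) = -2.2307 W/m²/K.
ΔT = −F/λ = −7.35/(-2.2307) = 3.29 °C.

3.29 °C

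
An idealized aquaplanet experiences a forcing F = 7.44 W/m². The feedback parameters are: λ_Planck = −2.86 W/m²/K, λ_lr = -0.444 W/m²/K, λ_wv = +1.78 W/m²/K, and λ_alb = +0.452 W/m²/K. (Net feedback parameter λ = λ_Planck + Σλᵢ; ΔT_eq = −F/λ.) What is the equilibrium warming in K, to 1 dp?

Net feedback parameter λ = (−2.86) + (-0.444) + (+1.78) + (+0.452) = -1.072 W/m²/K.
ΔT = −F/λ = −7.44/(-1.072) = 6.9 K.

6.9 K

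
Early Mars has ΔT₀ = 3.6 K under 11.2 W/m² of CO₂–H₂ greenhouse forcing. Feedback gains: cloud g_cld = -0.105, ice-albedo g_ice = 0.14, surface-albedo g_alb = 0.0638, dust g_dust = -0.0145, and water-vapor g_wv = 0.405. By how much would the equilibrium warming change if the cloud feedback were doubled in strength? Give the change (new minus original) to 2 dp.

-1.20 K

Original: g = 0.4893, ΔT = 3.6/(1−0.4893) = 7.0491 K.
With doubled cloud: g' = 0.3843, ΔT' = 3.6/(1−0.3843) = 5.8470 K.
Change = 5.8470 − 7.0491 = -1.20 K.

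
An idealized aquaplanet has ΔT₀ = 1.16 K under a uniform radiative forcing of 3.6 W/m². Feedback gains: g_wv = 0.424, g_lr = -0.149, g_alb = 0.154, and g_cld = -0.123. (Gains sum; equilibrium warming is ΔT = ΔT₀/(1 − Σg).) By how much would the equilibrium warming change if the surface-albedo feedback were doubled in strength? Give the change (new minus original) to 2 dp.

0.48 K

Original: g = 0.306, ΔT = 1.16/(1−0.306) = 1.6715 K.
With doubled surface-albedo: g' = 0.46, ΔT' = 1.16/(1−0.46) = 2.1481 K.
Change = 2.1481 − 1.6715 = 0.48 K.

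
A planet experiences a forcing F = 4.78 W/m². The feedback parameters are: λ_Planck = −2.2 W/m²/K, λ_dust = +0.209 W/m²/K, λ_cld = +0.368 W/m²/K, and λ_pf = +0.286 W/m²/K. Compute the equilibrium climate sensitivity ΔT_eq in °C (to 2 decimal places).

Net feedback parameter λ = (−2.2) + (+0.209) + (+0.368) + (+0.286) = -1.337 W/m²/K.
ΔT = −F/λ = −4.78/(-1.337) = 3.58 °C.

3.58 °C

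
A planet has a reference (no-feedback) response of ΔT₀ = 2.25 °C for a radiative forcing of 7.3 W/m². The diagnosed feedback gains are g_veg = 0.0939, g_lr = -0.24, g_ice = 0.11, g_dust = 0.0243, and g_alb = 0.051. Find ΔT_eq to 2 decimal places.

Total gain g = 0.0939 − 0.24 + 0.11 + 0.0243 + 0.051 = 0.0392.
Amplification A = 1/(1 − 0.0392) = 1.041.
ΔT = 2.25 × 1.041 = 2.34 °C.

2.34 °C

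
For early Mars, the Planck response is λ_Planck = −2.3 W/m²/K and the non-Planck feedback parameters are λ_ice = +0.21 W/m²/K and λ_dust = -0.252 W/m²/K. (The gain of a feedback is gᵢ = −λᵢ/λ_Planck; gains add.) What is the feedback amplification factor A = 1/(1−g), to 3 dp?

0.982

Convert to gains: g_ice = 0.21/2.3 = 0.0913; g_dust = -0.252/2.3 = -0.1096.
Total gain g = -0.0183.
A = 1/(1 + 0.0183) = 0.982.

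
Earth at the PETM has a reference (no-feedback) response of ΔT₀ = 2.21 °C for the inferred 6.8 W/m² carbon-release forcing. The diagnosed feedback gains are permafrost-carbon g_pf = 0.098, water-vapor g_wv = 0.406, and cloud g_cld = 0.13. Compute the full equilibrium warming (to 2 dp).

Total gain g = 0.098 + 0.406 + 0.13 = 0.634.
Amplification A = 1/(1 − 0.634) = 2.732.
ΔT = 2.21 × 2.732 = 6.04 °C.

6.04 °C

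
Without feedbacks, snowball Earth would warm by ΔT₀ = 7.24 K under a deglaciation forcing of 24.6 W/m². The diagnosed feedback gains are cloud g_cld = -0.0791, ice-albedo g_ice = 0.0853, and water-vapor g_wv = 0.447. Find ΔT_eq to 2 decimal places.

Total gain g = -0.0791 + 0.0853 + 0.447 = 0.4532.
Amplification A = 1/(1 − 0.4532) = 1.829.
ΔT = 7.24 × 1.829 = 13.24 K.

13.24 K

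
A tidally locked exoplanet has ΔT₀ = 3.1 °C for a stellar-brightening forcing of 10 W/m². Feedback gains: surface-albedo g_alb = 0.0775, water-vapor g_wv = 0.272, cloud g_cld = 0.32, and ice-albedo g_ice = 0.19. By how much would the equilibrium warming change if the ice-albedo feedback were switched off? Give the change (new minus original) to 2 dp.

Original: g = 0.8595, ΔT = 3.1/(1−0.8595) = 22.0641 °C.
Without ice-albedo: g' = 0.6695, ΔT' = 3.1/(1−0.6695) = 9.3797 °C.
Change = 9.3797 − 22.0641 = -12.68 °C.

-12.68 °C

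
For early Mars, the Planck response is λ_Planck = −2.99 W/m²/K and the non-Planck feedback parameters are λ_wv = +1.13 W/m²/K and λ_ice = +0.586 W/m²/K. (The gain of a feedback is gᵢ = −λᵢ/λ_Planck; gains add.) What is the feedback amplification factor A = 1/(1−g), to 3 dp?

2.347

Convert to gains: g_wv = 1.13/2.99 = 0.3779; g_ice = 0.586/2.99 = 0.196.
Total gain g = 0.5739.
A = 1/(1 − 0.5739) = 2.347.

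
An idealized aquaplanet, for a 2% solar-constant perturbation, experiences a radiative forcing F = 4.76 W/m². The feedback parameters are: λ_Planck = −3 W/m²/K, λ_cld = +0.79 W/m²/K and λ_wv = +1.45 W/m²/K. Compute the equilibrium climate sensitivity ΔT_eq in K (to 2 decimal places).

Net feedback parameter λ = (−3) + (+0.79) + (+1.45) = -0.76 W/m²/K.
ΔT = −F/λ = −4.76/(-0.76) = 6.26 K.

6.26 K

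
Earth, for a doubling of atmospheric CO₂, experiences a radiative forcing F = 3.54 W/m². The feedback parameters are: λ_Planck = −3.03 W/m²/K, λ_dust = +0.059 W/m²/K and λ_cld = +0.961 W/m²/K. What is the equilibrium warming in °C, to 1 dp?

1.8 °C

Net feedback parameter λ = (−3.03) + (+0.059) + (+0.961) = -2.01 W/m²/K.
ΔT = −F/λ = −3.54/(-2.01) = 1.8 °C.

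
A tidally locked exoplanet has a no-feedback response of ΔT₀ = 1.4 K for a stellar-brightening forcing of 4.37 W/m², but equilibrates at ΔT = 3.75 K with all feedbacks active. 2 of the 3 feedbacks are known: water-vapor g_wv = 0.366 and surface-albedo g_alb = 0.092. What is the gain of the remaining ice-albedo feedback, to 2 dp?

Amplification A = ΔT/ΔT₀ = 3.75/1.4 = 2.679.
Total gain g = 1 − 1/A = 1 − 1/2.679 = 0.6267.
Known gains sum to 0.366 + 0.092 = 0.458.
g_ice = 0.6267 − 0.458 = 0.17.

0.17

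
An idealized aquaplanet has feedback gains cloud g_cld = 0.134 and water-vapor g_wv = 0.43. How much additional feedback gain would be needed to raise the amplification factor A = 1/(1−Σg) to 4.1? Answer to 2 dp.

0.19

Current total gain = 0.564.
Target gain for A = 4.1: g* = 1 − 1/4.1 = 0.7561.
Additional gain needed = 0.7561 − 0.564 = 0.19.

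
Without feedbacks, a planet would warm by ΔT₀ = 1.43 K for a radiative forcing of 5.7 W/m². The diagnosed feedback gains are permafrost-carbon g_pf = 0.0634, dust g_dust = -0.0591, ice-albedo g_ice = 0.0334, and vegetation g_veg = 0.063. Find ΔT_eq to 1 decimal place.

1.6 K

Total gain g = 0.0634 − 0.0591 + 0.0334 + 0.063 = 0.1007.
Amplification A = 1/(1 − 0.1007) = 1.112.
ΔT = 1.43 × 1.112 = 1.6 K.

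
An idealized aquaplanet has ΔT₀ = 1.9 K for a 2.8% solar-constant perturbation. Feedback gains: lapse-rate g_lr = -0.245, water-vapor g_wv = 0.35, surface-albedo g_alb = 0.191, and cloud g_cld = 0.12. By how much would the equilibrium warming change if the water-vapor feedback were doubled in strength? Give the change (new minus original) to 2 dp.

4.87 K

Original: g = 0.416, ΔT = 1.9/(1−0.416) = 3.2534 K.
With doubled water-vapor: g' = 0.766, ΔT' = 1.9/(1−0.766) = 8.1197 K.
Change = 8.1197 − 3.2534 = 4.87 K.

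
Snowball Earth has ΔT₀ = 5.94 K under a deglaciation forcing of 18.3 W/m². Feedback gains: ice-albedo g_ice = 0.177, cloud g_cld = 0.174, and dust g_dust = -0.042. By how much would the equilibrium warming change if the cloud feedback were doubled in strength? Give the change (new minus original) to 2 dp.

2.89 K

Original: g = 0.309, ΔT = 5.94/(1−0.309) = 8.5962 K.
With doubled cloud: g' = 0.483, ΔT' = 5.94/(1−0.483) = 11.4894 K.
Change = 11.4894 − 8.5962 = 2.89 K.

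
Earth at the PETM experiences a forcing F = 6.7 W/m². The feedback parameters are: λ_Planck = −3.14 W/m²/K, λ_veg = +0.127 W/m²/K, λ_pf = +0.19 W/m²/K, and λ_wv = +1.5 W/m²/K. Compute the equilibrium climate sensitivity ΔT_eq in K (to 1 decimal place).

Net feedback parameter λ = (−3.14) + (+0.127) + (+0.19) + (+1.5) = -1.323 W/m²/K.
ΔT = −F/λ = −6.7/(-1.323) = 5.1 K.

5.1 K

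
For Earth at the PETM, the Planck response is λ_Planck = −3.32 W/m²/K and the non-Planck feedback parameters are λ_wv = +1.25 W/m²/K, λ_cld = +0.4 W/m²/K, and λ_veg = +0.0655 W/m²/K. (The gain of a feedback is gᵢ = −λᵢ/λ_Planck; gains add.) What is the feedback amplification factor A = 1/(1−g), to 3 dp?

Convert to gains: g_wv = 1.25/3.32 = 0.3765; g_cld = 0.4/3.32 = 0.1205; g_veg = 0.0655/3.32 = 0.01973.
Total gain g = 0.51673.
A = 1/(1 − 0.51673) = 2.069.

2.069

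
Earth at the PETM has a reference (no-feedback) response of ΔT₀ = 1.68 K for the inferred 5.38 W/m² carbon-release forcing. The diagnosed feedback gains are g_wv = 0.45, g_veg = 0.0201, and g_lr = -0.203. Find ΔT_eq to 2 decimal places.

2.29 K

Total gain g = 0.45 + 0.0201 − 0.203 = 0.2671.
Amplification A = 1/(1 − 0.2671) = 1.364.
ΔT = 1.68 × 1.364 = 2.29 K.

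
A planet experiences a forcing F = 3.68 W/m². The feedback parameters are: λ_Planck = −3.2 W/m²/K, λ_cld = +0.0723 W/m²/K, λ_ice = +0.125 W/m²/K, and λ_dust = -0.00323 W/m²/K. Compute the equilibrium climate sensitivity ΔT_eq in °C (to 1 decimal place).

1.2 °C

Net feedback parameter λ = (−3.2) + (+0.0723) + (+0.125) + (-0.00323) = -3.00593 W/m²/K.
ΔT = −F/λ = −3.68/(-3.00593) = 1.2 °C.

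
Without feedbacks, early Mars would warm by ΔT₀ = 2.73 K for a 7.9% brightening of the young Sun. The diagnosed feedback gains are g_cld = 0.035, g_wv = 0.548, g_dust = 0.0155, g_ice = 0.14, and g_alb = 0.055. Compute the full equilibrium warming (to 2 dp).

13.22 K

Total gain g = 0.035 + 0.548 + 0.0155 + 0.14 + 0.055 = 0.7935.
Amplification A = 1/(1 − 0.7935) = 4.843.
ΔT = 2.73 × 4.843 = 13.22 K.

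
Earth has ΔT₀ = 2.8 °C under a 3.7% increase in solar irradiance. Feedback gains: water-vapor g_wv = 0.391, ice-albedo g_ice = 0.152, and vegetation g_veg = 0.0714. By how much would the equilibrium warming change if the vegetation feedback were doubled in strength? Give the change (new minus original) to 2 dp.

1.65 °C

Original: g = 0.6144, ΔT = 2.8/(1−0.6144) = 7.2614 °C.
With doubled vegetation: g' = 0.6858, ΔT' = 2.8/(1−0.6858) = 8.9115 °C.
Change = 8.9115 − 7.2614 = 1.65 °C.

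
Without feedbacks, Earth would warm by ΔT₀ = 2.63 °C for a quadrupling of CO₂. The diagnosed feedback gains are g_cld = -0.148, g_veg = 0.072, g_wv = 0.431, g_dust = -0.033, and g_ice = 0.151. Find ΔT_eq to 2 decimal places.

Total gain g = -0.148 + 0.072 + 0.431 − 0.033 + 0.151 = 0.473.
Amplification A = 1/(1 − 0.473) = 1.898.
ΔT = 2.63 × 1.898 = 4.99 °C.

4.99 °C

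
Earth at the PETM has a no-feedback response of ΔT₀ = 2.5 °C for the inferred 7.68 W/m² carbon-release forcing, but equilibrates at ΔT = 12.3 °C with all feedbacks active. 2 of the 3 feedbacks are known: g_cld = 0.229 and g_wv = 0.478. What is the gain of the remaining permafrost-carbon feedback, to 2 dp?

0.09

Amplification A = ΔT/ΔT₀ = 12.3/2.5 = 4.92.
Total gain g = 1 − 1/A = 1 − 1/4.92 = 0.7967.
Known gains sum to 0.229 + 0.478 = 0.707.
g_pf = 0.7967 − 0.707 = 0.09.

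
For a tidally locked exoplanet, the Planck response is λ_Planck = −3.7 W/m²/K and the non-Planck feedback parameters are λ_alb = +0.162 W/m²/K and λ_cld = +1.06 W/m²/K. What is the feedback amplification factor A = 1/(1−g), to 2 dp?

1.49

Convert to gains: g_alb = 0.162/3.7 = 0.04378; g_cld = 1.06/3.7 = 0.2865.
Total gain g = 0.33028.
A = 1/(1 − 0.33028) = 1.49.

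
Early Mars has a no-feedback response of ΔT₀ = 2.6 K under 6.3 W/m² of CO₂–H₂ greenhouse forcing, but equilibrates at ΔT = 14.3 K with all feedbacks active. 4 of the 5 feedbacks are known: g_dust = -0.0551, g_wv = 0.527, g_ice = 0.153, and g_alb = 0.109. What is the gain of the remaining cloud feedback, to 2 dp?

0.08

Amplification A = ΔT/ΔT₀ = 14.3/2.6 = 5.5.
Total gain g = 1 − 1/A = 1 − 1/5.5 = 0.8182.
Known gains sum to -0.0551 + 0.527 + 0.153 + 0.109 = 0.7339.
g_cld = 0.8182 − 0.7339 = 0.08.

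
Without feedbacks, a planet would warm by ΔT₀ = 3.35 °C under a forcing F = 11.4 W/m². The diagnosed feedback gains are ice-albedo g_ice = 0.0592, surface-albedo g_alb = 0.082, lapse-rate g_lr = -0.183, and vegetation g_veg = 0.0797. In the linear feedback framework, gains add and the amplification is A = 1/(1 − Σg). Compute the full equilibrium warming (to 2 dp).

Total gain g = 0.0592 + 0.082 − 0.183 + 0.0797 = 0.0379.
Amplification A = 1/(1 − 0.0379) = 1.039.
ΔT = 3.35 × 1.039 = 3.48 °C.

3.48 °C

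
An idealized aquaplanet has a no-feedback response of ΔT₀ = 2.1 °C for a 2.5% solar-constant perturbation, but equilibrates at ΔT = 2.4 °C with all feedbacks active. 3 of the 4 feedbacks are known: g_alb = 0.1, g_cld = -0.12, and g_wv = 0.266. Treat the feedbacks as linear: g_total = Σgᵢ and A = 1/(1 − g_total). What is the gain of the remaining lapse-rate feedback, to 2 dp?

-0.12

Amplification A = ΔT/ΔT₀ = 2.4/2.1 = 1.143.
Total gain g = 1 − 1/A = 1 − 1/1.143 = 0.1251.
Known gains sum to 0.1 − 0.12 + 0.266 = 0.246.
g_lr = 0.1251 − 0.246 = -0.12.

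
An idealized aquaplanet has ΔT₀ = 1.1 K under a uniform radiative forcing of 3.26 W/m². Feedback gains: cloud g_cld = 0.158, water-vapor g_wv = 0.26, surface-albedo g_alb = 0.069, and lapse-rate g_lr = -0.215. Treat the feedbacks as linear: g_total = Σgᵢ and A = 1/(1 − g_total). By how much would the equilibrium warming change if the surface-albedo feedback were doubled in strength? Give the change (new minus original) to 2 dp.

0.16 K

Original: g = 0.272, ΔT = 1.1/(1−0.272) = 1.5110 K.
With doubled surface-albedo: g' = 0.341, ΔT' = 1.1/(1−0.341) = 1.6692 K.
Change = 1.6692 − 1.5110 = 0.16 K.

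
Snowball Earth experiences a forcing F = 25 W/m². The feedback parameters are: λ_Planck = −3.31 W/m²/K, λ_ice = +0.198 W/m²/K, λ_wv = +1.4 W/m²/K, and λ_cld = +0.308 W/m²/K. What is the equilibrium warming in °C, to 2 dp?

17.81 °C

Net feedback parameter λ = (−3.31) + (+0.198) + (+1.4) + (+0.308) = -1.404 W/m²/K.
ΔT = −F/λ = −25/(-1.404) = 17.81 °C.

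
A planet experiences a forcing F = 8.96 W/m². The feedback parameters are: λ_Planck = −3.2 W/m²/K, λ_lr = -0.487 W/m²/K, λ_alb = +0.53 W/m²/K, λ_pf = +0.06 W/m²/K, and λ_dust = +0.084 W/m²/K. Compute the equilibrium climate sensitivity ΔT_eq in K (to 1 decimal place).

3.0 K

Net feedback parameter λ = (−3.2) + (-0.487) + (+0.53) + (+0.06) + (+0.084) = -3.013 W/m²/K.
ΔT = −F/λ = −8.96/(-3.013) = 3.0 K.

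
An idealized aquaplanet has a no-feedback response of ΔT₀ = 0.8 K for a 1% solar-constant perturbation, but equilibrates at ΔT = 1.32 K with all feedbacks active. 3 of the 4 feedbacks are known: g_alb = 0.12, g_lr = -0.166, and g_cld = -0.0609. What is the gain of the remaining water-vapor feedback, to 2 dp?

Amplification A = ΔT/ΔT₀ = 1.32/0.8 = 1.65.
Total gain g = 1 − 1/A = 1 − 1/1.65 = 0.3939.
Known gains sum to 0.12 − 0.166 − 0.0609 = -0.1069.
g_wv = 0.3939 + 0.1069 = 0.50.

0.50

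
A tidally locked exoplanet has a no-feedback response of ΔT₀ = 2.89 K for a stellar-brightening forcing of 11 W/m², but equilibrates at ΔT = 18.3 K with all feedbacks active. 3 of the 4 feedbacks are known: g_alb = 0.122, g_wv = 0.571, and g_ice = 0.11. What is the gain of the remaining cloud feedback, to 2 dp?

Amplification A = ΔT/ΔT₀ = 18.3/2.89 = 6.332.
Total gain g = 1 − 1/A = 1 − 1/6.332 = 0.8421.
Known gains sum to 0.122 + 0.571 + 0.11 = 0.803.
g_cld = 0.8421 − 0.803 = 0.04.

0.04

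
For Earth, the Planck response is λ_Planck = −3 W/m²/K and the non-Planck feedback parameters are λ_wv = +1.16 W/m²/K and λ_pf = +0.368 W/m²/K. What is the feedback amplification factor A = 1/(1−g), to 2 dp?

2.04

Convert to gains: g_wv = 1.16/3 = 0.3867; g_pf = 0.368/3 = 0.1227.
Total gain g = 0.5094.
A = 1/(1 − 0.5094) = 2.04.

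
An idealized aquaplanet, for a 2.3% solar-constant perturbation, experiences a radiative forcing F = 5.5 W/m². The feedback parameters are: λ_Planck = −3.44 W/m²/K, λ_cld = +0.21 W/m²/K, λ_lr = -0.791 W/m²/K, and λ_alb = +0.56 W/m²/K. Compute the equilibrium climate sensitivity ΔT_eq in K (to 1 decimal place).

1.6 K

Net feedback parameter λ = (−3.44) + (+0.21) + (-0.791) + (+0.56) = -3.461 W/m²/K.
ΔT = −F/λ = −5.5/(-3.461) = 1.6 K.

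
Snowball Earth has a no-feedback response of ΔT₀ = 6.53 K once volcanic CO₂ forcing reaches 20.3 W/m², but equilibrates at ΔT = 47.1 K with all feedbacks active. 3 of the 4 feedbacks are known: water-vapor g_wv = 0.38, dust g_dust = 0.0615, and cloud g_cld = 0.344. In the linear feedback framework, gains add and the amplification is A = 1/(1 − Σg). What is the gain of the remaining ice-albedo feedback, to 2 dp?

0.08

Amplification A = ΔT/ΔT₀ = 47.1/6.53 = 7.213.
Total gain g = 1 − 1/A = 1 − 1/7.213 = 0.8614.
Known gains sum to 0.38 + 0.0615 + 0.344 = 0.7855.
g_ice = 0.8614 − 0.7855 = 0.08.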